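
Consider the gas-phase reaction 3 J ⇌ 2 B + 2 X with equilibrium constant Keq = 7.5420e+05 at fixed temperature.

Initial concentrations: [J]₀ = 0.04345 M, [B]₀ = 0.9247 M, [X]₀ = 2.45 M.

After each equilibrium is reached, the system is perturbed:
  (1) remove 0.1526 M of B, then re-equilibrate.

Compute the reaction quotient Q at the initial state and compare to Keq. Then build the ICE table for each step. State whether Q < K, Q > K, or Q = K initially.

Q₀ = 6.2570e+04; Q < K (proceeds forward)

Q₀ = 6.2570e+04 vs Keq = 7.5420e+05 ⇒ Q<K, forward
Step 1:
                    J           B           X
  Initial     0.04345      0.9247        2.45
  Change      -0.0242     0.01613     0.01613
  Equil       0.01925      0.9408       2.466
  solve Keq expr → x = 0.008065; check Q = 7.5420e+05
Then remove 0.1526 M of B.
Step 2:
                    J           B           X
  Initial     0.01925      0.7882       2.466
  Change    -0.002116    0.001411    0.001411
  Equil       0.01714      0.7896       2.468
  solve Keq expr → x = 7.0527e-04; check Q = 7.5420e+05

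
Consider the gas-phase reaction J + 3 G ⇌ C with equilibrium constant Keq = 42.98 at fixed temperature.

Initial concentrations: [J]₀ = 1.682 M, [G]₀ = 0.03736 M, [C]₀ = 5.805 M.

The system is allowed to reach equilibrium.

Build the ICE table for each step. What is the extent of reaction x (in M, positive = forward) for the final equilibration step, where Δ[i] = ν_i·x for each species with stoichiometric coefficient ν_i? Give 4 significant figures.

Q₀ = 6.6184e+04 vs Keq = 42.98 ⇒ Q>K, reverse
Step 1:
                    J           G           C
  init          1.682     0.03736       5.805
  Δ            0.1269      0.3806     -0.1269
  eq            1.809       0.418       5.678
  solve Keq expr → x = -0.1269; check Q = 42.98

x = -0.1269 M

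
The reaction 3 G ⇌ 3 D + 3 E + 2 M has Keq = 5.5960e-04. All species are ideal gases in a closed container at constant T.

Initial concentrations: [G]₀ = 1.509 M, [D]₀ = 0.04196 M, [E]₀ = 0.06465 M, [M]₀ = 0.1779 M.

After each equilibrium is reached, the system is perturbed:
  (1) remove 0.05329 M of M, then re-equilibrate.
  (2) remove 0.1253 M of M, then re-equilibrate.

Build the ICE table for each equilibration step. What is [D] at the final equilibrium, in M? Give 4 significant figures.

[D]_eq = 0.4525 M

Q₀ = 1.8386e-10 vs Keq = 5.5960e-04 ⇒ Q<K, forward
Step 1:
                  G         D         E         M
  I           1.509   0.04196   0.06465    0.1779
  C         -0.3589    0.3589    0.3589    0.2392
  E            1.15    0.4008    0.4235    0.4171
  solve Keq expr → x = 0.1196; check Q = 5.5960e-04
Then remove 0.05329 M of M.
Step 2:
                  G         D         E         M
  I            1.15    0.4008    0.4235    0.3639
  C        -0.01328   0.01328   0.01328  0.008854
  E           1.137    0.4141    0.4368    0.3727
  solve Keq expr → x = 0.004427; check Q = 5.5960e-04
Then remove 0.1253 M of M.
Step 3:
                  G         D         E         M
  I           1.137    0.4141    0.4368    0.2474
  C        -0.03843   0.03843   0.03843   0.02562
  E           1.098    0.4525    0.4752     0.273
  solve Keq expr → x = 0.01281; check Q = 5.5960e-04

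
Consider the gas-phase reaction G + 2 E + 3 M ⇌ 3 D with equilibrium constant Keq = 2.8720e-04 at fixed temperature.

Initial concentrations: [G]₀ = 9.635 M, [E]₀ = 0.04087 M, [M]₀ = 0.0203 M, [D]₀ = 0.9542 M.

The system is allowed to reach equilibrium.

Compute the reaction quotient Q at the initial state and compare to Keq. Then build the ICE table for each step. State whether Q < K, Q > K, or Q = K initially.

Q₀ = 6.4531e+06 vs Keq = 2.8720e-04 ⇒ Q>K, reverse
Step 1:
                  G         E         M         D
  I           9.635   0.04087    0.0203    0.9542
  C          0.2878    0.5756    0.8634   -0.8634
  E           9.923    0.6165    0.8837   0.09076
  solve Keq expr → x = -0.2878; check Q = 2.8720e-04

Q₀ = 6.4531e+06; Q > K (proceeds reverse)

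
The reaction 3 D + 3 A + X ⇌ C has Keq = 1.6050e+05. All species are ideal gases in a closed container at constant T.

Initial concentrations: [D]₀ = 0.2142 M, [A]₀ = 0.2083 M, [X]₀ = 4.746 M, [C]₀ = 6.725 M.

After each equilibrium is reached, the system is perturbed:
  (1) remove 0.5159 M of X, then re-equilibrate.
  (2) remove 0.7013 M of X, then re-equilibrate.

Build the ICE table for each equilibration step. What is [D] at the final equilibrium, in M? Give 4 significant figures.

[D]_eq = 0.1542 M

Q₀ = 1.5953e+04 vs Keq = 1.6050e+05 ⇒ Q<K, forward
Step 1:
                   D          A          X          C
  init        0.2142     0.2083      4.746      6.725
  Δ         -0.06726   -0.06726   -0.02242    0.02242
  eq          0.1469      0.141      4.724      6.747
  solve Keq expr → x = 0.02242; check Q = 1.6050e+05
Then remove 0.5159 M of X.
Step 2:
                   D          A          X          C
  init        0.1469      0.141      4.208      6.747
  Δ         0.002792   0.002792 9.3082e-04 -9.3082e-04
  eq          0.1497     0.1438      4.209      6.746
  solve Keq expr → x = -9.3082e-04; check Q = 1.6050e+05
Then remove 0.7013 M of X.
Step 3:
                   D          A          X          C
  init        0.1497     0.1438      3.507      6.746
  Δ         0.004509   0.004509   0.001503  -0.001503
  eq          0.1542     0.1483      3.509      6.745
  solve Keq expr → x = -0.001503; check Q = 1.6050e+05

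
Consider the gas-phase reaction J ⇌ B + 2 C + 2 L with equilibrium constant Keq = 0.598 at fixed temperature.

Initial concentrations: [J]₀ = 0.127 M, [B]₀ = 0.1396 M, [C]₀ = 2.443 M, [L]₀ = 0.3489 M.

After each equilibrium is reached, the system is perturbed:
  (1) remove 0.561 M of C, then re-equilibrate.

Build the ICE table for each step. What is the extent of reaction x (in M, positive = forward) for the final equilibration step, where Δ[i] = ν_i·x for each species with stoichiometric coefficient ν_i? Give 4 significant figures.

Q₀ = 0.7986 vs Keq = 0.598 ⇒ Q>K, reverse
Step 1:
                  J         B         C         L
  I           0.127    0.1396     2.443    0.3489
  C         0.01016  -0.01016  -0.02032  -0.02032
  E          0.1372    0.1294     2.423    0.3286
  solve Keq expr → x = -0.01016; check Q = 0.598
Then remove 0.561 M of C.
Step 2:
                  J         B         C         L
  I          0.1372    0.1294     1.862    0.3286
  C        -0.01834   0.01834   0.03668   0.03668
  E          0.1188    0.1478     1.898    0.3653
  solve Keq expr → x = 0.01834; check Q = 0.598

x = 0.01834 M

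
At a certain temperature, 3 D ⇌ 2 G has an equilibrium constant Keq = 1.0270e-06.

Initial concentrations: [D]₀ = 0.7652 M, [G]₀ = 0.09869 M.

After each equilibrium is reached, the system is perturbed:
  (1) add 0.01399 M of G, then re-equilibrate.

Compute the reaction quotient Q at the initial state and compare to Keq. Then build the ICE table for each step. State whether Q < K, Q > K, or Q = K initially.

Q₀ = 0.02174; Q > K (proceeds reverse)

Q₀ = 0.02174 vs Keq = 1.0270e-06 ⇒ Q>K, reverse
Step 1:
                    D           G
  I            0.7652     0.09869
  C            0.1467    -0.09781
  E            0.9119  8.8250e-04
  solve Keq expr → x = -0.0489; check Q = 1.0270e-06
Then add 0.01399 M of G.
Step 2:
                    D           G
  I            0.9119     0.01487
  C           0.02094    -0.01396
  E            0.9329  9.1307e-04
  solve Keq expr → x = -0.00698; check Q = 1.0270e-06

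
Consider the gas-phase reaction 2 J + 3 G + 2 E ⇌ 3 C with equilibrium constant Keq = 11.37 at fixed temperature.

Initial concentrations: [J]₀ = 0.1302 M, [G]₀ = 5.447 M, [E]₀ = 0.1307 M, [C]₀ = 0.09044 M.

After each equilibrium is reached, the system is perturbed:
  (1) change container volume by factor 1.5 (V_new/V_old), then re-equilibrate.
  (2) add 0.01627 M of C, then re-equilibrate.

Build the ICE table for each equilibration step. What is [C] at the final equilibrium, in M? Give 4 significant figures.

[C]_eq = 0.1364 M

Q₀ = 0.01581 vs Keq = 11.37 ⇒ Q<K, forward
Step 1:
                    J           G           E           C
  I            0.1302       5.447      0.1307     0.09044
  C          -0.08173     -0.1226    -0.08173      0.1226
  E           0.04847       5.324     0.04897       0.213
  solve Keq expr → x = 0.04087; check Q = 11.37
Then change container volume by factor 1.5 (V_new/V_old).
Step 2:
                    J           G           E           C
  I           0.03231        3.55     0.03265       0.142
  C           0.01155     0.01732     0.01155    -0.01732
  E           0.04386       3.567      0.0442      0.1247
  solve Keq expr → x = -0.005775; check Q = 11.37
Then add 0.01627 M of C.
Step 3:
                    J           G           E           C
  I           0.04386       3.567      0.0442       0.141
  C          0.003026    0.004539    0.003026   -0.004539
  E           0.04689       3.571     0.04722      0.1364
  solve Keq expr → x = -0.001513; check Q = 11.37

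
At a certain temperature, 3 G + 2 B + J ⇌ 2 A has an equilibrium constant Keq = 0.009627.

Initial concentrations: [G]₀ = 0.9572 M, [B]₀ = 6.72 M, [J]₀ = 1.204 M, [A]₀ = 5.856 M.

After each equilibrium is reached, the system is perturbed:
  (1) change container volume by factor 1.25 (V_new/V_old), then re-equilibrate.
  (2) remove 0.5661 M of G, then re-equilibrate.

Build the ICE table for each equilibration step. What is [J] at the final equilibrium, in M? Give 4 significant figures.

Q₀ = 0.7192 vs Keq = 0.009627 ⇒ Q>K, reverse
Step 1:
                    G           B           J           A
  Initial      0.9572        6.72       1.204       5.856
  Change         1.77        1.18        0.59       -1.18
  Equil         2.727         7.9       1.794       4.676
  solve Keq expr → x = -0.59; check Q = 0.009627
Then change container volume by factor 1.25 (V_new/V_old).
Step 2:
                    G           B           J           A
  Initial       2.182        6.32       1.435       3.741
  Change       0.4349      0.2899       0.145     -0.2899
  Equil         2.617        6.61        1.58       3.451
  solve Keq expr → x = -0.145; check Q = 0.009627
Then remove 0.5661 M of G.
Step 3:
                    G           B           J           A
  Initial       2.051        6.61        1.58       3.451
  Change       0.3393      0.2262      0.1131     -0.2262
  Equil          2.39       6.836       1.693       3.225
  solve Keq expr → x = -0.1131; check Q = 0.009627

[J]_eq = 1.693 M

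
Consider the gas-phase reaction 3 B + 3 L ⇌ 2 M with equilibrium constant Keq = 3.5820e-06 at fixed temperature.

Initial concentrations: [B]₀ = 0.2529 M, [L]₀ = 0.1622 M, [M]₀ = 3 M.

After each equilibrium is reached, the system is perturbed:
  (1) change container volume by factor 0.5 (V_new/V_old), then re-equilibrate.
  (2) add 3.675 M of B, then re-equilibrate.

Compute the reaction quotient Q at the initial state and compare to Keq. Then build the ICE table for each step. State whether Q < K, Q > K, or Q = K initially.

Q₀ = 1.3039e+05; Q > K (proceeds reverse)

Q₀ = 1.3039e+05 vs Keq = 3.5820e-06 ⇒ Q>K, reverse
Step 1:
                   B          L          M
  I           0.2529     0.1622          3
  C            4.249      4.249     -2.833
  E            4.502      4.411     0.1675
  solve Keq expr → x = -1.416; check Q = 3.5820e-06
Then change container volume by factor 0.5 (V_new/V_old).
Step 2:
                   B          L          M
  I            9.003      8.822     0.3349
  C          -0.9374    -0.9374     0.6249
  E            8.066      7.885     0.9599
  solve Keq expr → x = 0.3125; check Q = 3.5820e-06
Then add 3.675 M of B.
Step 3:
                   B          L          M
  I            11.74      7.885     0.9599
  C           -0.621     -0.621      0.414
  E            11.12      7.264      1.374
  solve Keq expr → x = 0.207; check Q = 3.5820e-06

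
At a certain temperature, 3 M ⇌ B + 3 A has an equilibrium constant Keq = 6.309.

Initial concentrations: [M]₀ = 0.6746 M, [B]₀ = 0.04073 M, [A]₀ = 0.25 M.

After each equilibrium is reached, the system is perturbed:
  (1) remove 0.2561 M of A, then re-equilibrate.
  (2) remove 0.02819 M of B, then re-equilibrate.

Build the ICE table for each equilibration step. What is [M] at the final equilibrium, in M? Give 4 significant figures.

[M]_eq = 0.1575 M

Q₀ = 0.002073 vs Keq = 6.309 ⇒ Q<K, forward
Step 1:
                   M          B          A
  Initial     0.6746    0.04073       0.25
  Change     -0.4545     0.1515     0.4545
  Equil       0.2201     0.1922     0.7045
  solve Keq expr → x = 0.1515; check Q = 6.309
Then remove 0.2561 M of A.
Step 2:
                   M          B          A
  Initial     0.2201     0.1922     0.4484
  Change    -0.05711    0.01904    0.05711
  Equil        0.163     0.2113     0.5055
  solve Keq expr → x = 0.01904; check Q = 6.309
Then remove 0.02819 M of B.
Step 3:
                   M          B          A
  Initial      0.163     0.1831     0.5055
  Change   -0.005417   0.001806   0.005417
  Equil       0.1575     0.1849      0.511
  solve Keq expr → x = 0.001806; check Q = 6.309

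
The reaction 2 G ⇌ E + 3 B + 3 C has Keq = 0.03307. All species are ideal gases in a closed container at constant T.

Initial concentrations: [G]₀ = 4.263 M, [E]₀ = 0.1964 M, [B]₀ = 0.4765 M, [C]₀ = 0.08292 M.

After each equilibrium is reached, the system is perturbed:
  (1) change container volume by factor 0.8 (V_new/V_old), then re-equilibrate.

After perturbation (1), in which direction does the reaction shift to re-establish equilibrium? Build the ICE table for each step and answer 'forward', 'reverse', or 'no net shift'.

Direction: reverse

Q₀ = 6.6662e-07 vs Keq = 0.03307 ⇒ Q<K, forward
Step 1:
                    G           E           B           C
  I             4.263      0.1964      0.4765     0.08292
  C           -0.4985      0.2492      0.7477      0.7477
  E             3.765      0.4456       1.224      0.8307
  solve Keq expr → x = 0.2492; check Q = 0.03307
Then change container volume by factor 0.8 (V_new/V_old).
Step 2:
                    G           E           B           C
  I             4.706      0.5571        1.53       1.038
  C            0.1205    -0.06024     -0.1807     -0.1807
  E             4.826      0.4968        1.35      0.8576
  solve Keq expr → x = -0.06024; check Q = 0.03307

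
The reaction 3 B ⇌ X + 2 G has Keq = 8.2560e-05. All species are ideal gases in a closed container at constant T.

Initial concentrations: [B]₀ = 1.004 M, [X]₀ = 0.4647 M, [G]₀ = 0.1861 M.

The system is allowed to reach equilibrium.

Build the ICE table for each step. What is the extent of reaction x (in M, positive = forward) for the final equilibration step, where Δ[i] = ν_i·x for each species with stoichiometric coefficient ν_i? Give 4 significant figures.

Q₀ = 0.0159 vs Keq = 8.2560e-05 ⇒ Q>K, reverse
Step 1:
                  B         X         G
  I           1.004    0.4647    0.1861
  C          0.2482  -0.08275   -0.1655
  E           1.252     0.382    0.0206
  solve Keq expr → x = -0.08275; check Q = 8.2560e-05

x = -0.08275 M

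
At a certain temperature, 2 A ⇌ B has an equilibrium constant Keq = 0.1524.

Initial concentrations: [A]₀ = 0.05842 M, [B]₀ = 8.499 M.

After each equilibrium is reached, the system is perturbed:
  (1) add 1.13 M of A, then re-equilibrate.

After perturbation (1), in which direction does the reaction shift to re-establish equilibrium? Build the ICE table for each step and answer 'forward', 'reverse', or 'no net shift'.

Direction: forward

Q₀ = 2490 vs Keq = 0.1524 ⇒ Q>K, reverse
Step 1:
                  A         B
  I         0.05842     8.499
  C            5.96     -2.98
  E           6.018     5.519
  solve Keq expr → x = -2.98; check Q = 0.1524
Then add 1.13 M of A.
Step 2:
                  A         B
  I           7.148     5.519
  C         -0.8917    0.4458
  E           6.256     5.965
  solve Keq expr → x = 0.4458; check Q = 0.1524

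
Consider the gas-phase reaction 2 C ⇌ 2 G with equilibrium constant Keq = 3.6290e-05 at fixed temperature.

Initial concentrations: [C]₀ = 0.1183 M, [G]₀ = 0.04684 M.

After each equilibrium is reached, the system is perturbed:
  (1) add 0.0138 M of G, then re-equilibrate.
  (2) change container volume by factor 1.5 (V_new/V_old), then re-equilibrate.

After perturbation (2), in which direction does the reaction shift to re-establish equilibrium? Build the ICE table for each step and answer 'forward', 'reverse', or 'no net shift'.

Direction: no net shift

Q₀ = 0.1568 vs Keq = 3.6290e-05 ⇒ Q>K, reverse
Step 1:
                   C          G
  Initial     0.1183    0.04684
  Change     0.04585   -0.04585
  Equil       0.1642 9.8887e-04
  solve Keq expr → x = -0.02293; check Q = 3.6290e-05
Then add 0.0138 M of G.
Step 2:
                   C          G
  Initial     0.1642    0.01479
  Change     0.01372   -0.01372
  Equil       0.1779   0.001072
  solve Keq expr → x = -0.006859; check Q = 3.6290e-05
Then change container volume by factor 1.5 (V_new/V_old).
Step 3:
                   C          G
  Initial     0.1186 7.1433e-04
  Change           0          0
  Equil       0.1186 7.1433e-04
  solve Keq expr → x = 0; check Q = 3.6290e-05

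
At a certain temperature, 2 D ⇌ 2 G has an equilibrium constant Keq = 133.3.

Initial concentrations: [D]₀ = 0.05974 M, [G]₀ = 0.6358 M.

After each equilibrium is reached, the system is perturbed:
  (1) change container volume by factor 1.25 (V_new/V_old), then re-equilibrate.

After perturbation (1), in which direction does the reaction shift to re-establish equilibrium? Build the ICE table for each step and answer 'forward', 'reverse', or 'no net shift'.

Q₀ = 113.3 vs Keq = 133.3 ⇒ Q<K, forward
Step 1:
                  D         G
  Initial   0.05974    0.6358
  Change  -0.004299  0.004299
  Equil     0.05544    0.6401
  solve Keq expr → x = 0.002149; check Q = 133.3
Then change container volume by factor 1.25 (V_new/V_old).
Step 2:
                  D         G
  Initial   0.04435    0.5121
  Change          0         0
  Equil     0.04435    0.5121
  solve Keq expr → x = 0; check Q = 133.3

Direction: no net shift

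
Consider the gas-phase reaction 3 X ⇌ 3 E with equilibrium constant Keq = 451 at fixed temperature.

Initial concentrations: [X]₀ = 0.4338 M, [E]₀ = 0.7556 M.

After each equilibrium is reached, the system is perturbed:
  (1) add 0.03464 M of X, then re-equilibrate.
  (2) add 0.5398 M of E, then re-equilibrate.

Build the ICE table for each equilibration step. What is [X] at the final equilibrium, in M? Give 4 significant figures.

[X]_eq = 0.2035 M

Q₀ = 5.285 vs Keq = 451 ⇒ Q<K, forward
Step 1:
                   X          E
  I           0.4338     0.7556
  C          -0.2966     0.2966
  E           0.1372      1.052
  solve Keq expr → x = 0.09886; check Q = 451
Then add 0.03464 M of X.
Step 2:
                   X          E
  I           0.1718      1.052
  C         -0.03064    0.03064
  E           0.1412      1.083
  solve Keq expr → x = 0.01021; check Q = 451
Then add 0.5398 M of E.
Step 3:
                   X          E
  I           0.1412      1.623
  C          0.06227   -0.06227
  E           0.2035       1.56
  solve Keq expr → x = -0.02076; check Q = 451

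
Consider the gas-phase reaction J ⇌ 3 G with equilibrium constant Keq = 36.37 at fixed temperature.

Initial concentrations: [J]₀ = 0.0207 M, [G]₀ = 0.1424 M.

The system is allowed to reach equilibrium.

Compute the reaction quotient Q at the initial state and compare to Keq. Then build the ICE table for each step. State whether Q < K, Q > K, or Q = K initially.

Q₀ = 0.1395; Q < K (proceeds forward)

Q₀ = 0.1395 vs Keq = 36.37 ⇒ Q<K, forward
Step 1:
                   J          G
  I           0.0207     0.1424
  C         -0.02047     0.0614
  E       2.3275e-04     0.2038
  solve Keq expr → x = 0.02047; check Q = 36.37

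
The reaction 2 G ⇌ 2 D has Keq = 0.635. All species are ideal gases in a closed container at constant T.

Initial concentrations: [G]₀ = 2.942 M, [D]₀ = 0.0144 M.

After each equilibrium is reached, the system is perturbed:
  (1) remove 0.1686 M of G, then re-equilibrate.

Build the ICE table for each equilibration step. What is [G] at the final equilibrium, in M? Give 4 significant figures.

[G]_eq = 1.551 M

Q₀ = 2.3957e-05 vs Keq = 0.635 ⇒ Q<K, forward
Step 1:
                    G           D
  I             2.942      0.0144
  C            -1.297       1.297
  E             1.645       1.311
  solve Keq expr → x = 0.6483; check Q = 0.635
Then remove 0.1686 M of G.
Step 2:
                    G           D
  I             1.477       1.311
  C           0.07477    -0.07477
  E             1.551       1.236
  solve Keq expr → x = -0.03739; check Q = 0.635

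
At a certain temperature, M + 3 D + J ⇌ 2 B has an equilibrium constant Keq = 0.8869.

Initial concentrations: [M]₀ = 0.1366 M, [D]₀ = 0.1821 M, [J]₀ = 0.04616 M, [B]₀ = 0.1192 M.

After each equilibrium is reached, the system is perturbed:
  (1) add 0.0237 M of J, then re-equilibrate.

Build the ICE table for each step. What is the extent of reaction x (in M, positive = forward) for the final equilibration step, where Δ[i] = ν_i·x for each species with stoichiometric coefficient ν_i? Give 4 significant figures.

Q₀ = 373.2 vs Keq = 0.8869 ⇒ Q>K, reverse
Step 1:
                  M         D         J         B
  Initial    0.1366    0.1821   0.04616    0.1192
  Change    0.04803    0.1441   0.04803  -0.09606
  Equil      0.1846    0.3262   0.09419   0.02314
  solve Keq expr → x = -0.04803; check Q = 0.8869
Then add 0.0237 M of J.
Step 2:
                  M         D         J         B
  Initial    0.1846    0.3262    0.1179   0.02314
  Change  -0.001085 -0.003254 -0.001085  0.002169
  Equil      0.1835    0.3229    0.1168   0.02531
  solve Keq expr → x = 0.001085; check Q = 0.8869

x = 0.001085 M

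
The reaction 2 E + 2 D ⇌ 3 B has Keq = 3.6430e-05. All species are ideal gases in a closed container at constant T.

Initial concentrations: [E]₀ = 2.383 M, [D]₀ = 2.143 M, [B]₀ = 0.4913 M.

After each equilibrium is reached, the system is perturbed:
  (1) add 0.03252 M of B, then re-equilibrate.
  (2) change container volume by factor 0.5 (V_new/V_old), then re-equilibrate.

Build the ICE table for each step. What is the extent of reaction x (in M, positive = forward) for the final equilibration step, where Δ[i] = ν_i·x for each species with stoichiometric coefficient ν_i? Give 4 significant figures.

Q₀ = 0.004547 vs Keq = 3.6430e-05 ⇒ Q>K, reverse
Step 1:
                    E           D           B
  Initial       2.383       2.143      0.4913
  Change       0.2521      0.2521     -0.3781
  Equil         2.635       2.395      0.1132
  solve Keq expr → x = -0.126; check Q = 3.6430e-05
Then add 0.03252 M of B.
Step 2:
                    E           D           B
  Initial       2.635       2.395      0.1457
  Change      0.02084     0.02084    -0.03126
  Equil         2.656       2.416      0.1145
  solve Keq expr → x = -0.01042; check Q = 3.6430e-05
Then change container volume by factor 0.5 (V_new/V_old).
Step 3:
                    E           D           B
  Initial       5.312       4.832      0.2289
  Change     -0.03776    -0.03776     0.05664
  Equil         5.274       4.794      0.2856
  solve Keq expr → x = 0.01888; check Q = 3.6430e-05

x = 0.01888 M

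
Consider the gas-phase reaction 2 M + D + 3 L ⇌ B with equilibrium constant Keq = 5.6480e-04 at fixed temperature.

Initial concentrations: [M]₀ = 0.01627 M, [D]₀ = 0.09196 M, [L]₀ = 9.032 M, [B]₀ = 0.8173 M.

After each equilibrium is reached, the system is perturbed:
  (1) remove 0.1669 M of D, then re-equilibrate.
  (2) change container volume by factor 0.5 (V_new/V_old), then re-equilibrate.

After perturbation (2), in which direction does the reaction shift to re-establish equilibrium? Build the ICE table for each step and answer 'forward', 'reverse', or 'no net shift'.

Q₀ = 45.57 vs Keq = 5.6480e-04 ⇒ Q>K, reverse
Step 1:
                   M          D          L          B
  init       0.01627    0.09196      9.032     0.8173
  Δ           0.9503     0.4751      1.425    -0.4751
  eq          0.9665     0.5671      10.46     0.3422
  solve Keq expr → x = -0.4751; check Q = 5.6480e-04
Then remove 0.1669 M of D.
Step 2:
                   M          D          L          B
  init        0.9665     0.4002      10.46     0.3422
  Δ          0.06747    0.03374     0.1012   -0.03374
  eq           1.034     0.4339      10.56     0.3084
  solve Keq expr → x = -0.03374; check Q = 5.6480e-04
Then change container volume by factor 0.5 (V_new/V_old).
Step 3:
                   M          D          L          B
  init         2.068     0.8678      21.12     0.6169
  Δ           -1.114    -0.5571     -1.671     0.5571
  eq          0.9538     0.3107      19.45      1.174
  solve Keq expr → x = 0.5571; check Q = 5.6480e-04

Direction: forward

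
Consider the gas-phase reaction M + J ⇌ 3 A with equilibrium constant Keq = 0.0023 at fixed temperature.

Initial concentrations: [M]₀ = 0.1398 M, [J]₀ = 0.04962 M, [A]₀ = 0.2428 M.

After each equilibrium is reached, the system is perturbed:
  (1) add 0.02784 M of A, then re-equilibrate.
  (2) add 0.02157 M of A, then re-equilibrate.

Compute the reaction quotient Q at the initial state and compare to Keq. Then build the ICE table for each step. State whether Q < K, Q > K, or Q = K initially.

Q₀ = 2.063 vs Keq = 0.0023 ⇒ Q>K, reverse
Step 1:
                   M          J          A
  Initial     0.1398    0.04962     0.2428
  Change     0.06816    0.06816    -0.2045
  Equil        0.208     0.1178    0.03833
  solve Keq expr → x = -0.06816; check Q = 0.0023
Then add 0.02784 M of A.
Step 2:
                   M          J          A
  Initial      0.208     0.1178    0.06617
  Change    0.008788   0.008788   -0.02636
  Equil       0.2167     0.1266    0.03981
  solve Keq expr → x = -0.008788; check Q = 0.0023
Then add 0.02157 M of A.
Step 3:
                   M          J          A
  Initial     0.2167     0.1266    0.06138
  Change    0.006816   0.006816   -0.02045
  Equil       0.2236     0.1334    0.04093
  solve Keq expr → x = -0.006816; check Q = 0.0023

Q₀ = 2.063; Q > K (proceeds reverse)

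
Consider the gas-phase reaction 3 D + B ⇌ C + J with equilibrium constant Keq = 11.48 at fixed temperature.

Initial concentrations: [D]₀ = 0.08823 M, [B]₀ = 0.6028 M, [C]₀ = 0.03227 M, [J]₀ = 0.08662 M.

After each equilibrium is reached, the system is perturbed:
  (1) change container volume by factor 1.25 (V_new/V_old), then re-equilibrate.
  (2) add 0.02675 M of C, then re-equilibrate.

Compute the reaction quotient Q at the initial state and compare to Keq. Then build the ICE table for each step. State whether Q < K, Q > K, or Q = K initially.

Q₀ = 6.751 vs Keq = 11.48 ⇒ Q<K, forward
Step 1:
                  D         B         C         J
  I         0.08823    0.6028   0.03227   0.08662
  C        -0.01054 -0.003515  0.003515  0.003515
  E         0.07769    0.5993   0.03578   0.09013
  solve Keq expr → x = 0.003515; check Q = 11.48
Then change container volume by factor 1.25 (V_new/V_old).
Step 2:
                  D         B         C         J
  I         0.06215    0.4794   0.02863   0.07211
  C        0.007054  0.002351 -0.002351 -0.002351
  E          0.0692    0.4818   0.02628   0.06976
  solve Keq expr → x = -0.002351; check Q = 11.48
Then add 0.02675 M of C.
Step 3:
                  D         B         C         J
  I          0.0692    0.4818   0.05303   0.06976
  C         0.01356  0.004519 -0.004519 -0.004519
  E         0.08276    0.4863   0.04851   0.06524
  solve Keq expr → x = -0.004519; check Q = 11.48

Q₀ = 6.751; Q < K (proceeds forward)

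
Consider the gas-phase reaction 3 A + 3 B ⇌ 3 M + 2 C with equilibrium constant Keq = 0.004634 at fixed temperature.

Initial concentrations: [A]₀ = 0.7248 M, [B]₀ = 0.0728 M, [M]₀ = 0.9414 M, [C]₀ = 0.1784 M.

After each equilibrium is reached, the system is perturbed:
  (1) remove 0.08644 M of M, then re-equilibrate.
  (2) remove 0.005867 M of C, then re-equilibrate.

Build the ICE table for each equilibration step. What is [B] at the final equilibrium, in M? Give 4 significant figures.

Q₀ = 180.7 vs Keq = 0.004634 ⇒ Q>K, reverse
Step 1:
                   A          B          M          C
  Initial     0.7248     0.0728     0.9414     0.1784
  Change       0.239      0.239     -0.239    -0.1593
  Equil       0.9638     0.3118     0.7024    0.01905
  solve Keq expr → x = -0.07967; check Q = 0.004634
Then remove 0.08644 M of M.
Step 2:
                   A          B          M          C
  Initial     0.9638     0.3118     0.6159    0.01905
  Change   -0.004783  -0.004783   0.004783   0.003189
  Equil        0.959      0.307     0.6207    0.02224
  solve Keq expr → x = 0.001594; check Q = 0.004634
Then remove 0.005867 M of C.
Step 3:
                   A          B          M          C
  Initial      0.959      0.307     0.6207    0.01637
  Change    -0.00683   -0.00683    0.00683   0.004553
  Equil       0.9522     0.3002     0.6276    0.02093
  solve Keq expr → x = 0.002277; check Q = 0.004634

[B]_eq = 0.3002 M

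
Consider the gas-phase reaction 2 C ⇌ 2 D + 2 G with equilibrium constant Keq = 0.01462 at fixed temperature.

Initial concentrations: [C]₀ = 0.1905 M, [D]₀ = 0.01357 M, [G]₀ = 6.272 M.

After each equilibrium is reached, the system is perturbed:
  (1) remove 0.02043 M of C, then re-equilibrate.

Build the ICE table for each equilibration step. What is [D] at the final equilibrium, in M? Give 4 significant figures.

[D]_eq = 0.003479 M

Q₀ = 0.1996 vs Keq = 0.01462 ⇒ Q>K, reverse
Step 1:
                   C          D          G
  I           0.1905    0.01357      6.272
  C         0.009704  -0.009704  -0.009704
  E           0.2002   0.003866      6.262
  solve Keq expr → x = -0.004852; check Q = 0.01462
Then remove 0.02043 M of C.
Step 2:
                   C          D          G
  I           0.1798   0.003866      6.262
  C       3.8678e-04 -3.8678e-04 -3.8678e-04
  E           0.1802   0.003479      6.262
  solve Keq expr → x = -1.9339e-04; check Q = 0.01462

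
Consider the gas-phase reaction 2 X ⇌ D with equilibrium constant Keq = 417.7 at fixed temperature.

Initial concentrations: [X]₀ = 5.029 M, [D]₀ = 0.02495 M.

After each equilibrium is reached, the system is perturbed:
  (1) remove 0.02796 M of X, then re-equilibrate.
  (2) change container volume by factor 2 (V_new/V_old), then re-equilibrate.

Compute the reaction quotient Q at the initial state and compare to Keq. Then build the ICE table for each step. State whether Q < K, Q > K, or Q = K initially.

Q₀ = 9.8652e-04; Q < K (proceeds forward)

Q₀ = 9.8652e-04 vs Keq = 417.7 ⇒ Q<K, forward
Step 1:
                   X          D
  init         5.029    0.02495
  Δ           -4.952      2.476
  eq         0.07738      2.501
  solve Keq expr → x = 2.476; check Q = 417.7
Then remove 0.02796 M of X.
Step 2:
                   X          D
  init       0.04942      2.501
  Δ          0.02775   -0.01387
  eq         0.07716      2.487
  solve Keq expr → x = -0.01387; check Q = 417.7
Then change container volume by factor 2 (V_new/V_old).
Step 3:
                   X          D
  init       0.03858      1.243
  Δ          0.01581  -0.007903
  eq         0.05439      1.236
  solve Keq expr → x = -0.007903; check Q = 417.7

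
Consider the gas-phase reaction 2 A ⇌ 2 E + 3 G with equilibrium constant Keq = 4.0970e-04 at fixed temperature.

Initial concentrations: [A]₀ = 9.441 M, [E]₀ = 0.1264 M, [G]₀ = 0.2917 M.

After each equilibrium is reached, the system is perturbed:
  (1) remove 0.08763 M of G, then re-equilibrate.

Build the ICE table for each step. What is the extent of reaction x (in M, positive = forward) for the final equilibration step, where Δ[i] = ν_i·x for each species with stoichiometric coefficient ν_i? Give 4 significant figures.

Q₀ = 4.4491e-06 vs Keq = 4.0970e-04 ⇒ Q<K, forward
Step 1:
                  A         E         G
  I           9.441    0.1264    0.2917
  C         -0.2346    0.2346    0.3518
  E           9.206     0.361    0.6435
  solve Keq expr → x = 0.1173; check Q = 4.0970e-04
Then remove 0.08763 M of G.
Step 2:
                  A         E         G
  I           9.206     0.361    0.5559
  C        -0.03309   0.03309   0.04963
  E           9.173     0.394    0.6055
  solve Keq expr → x = 0.01654; check Q = 4.0970e-04

x = 0.01654 M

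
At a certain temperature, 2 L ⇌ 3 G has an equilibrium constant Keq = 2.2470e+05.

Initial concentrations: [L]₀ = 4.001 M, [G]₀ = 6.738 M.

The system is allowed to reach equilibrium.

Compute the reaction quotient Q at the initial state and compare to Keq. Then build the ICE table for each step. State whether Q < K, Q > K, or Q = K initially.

Q₀ = 19.11; Q < K (proceeds forward)

Q₀ = 19.11 vs Keq = 2.2470e+05 ⇒ Q<K, forward
Step 1:
                  L         G
  init        4.001     6.738
  Δ          -3.907      5.86
  eq        0.09433      12.6
  solve Keq expr → x = 1.953; check Q = 2.2470e+05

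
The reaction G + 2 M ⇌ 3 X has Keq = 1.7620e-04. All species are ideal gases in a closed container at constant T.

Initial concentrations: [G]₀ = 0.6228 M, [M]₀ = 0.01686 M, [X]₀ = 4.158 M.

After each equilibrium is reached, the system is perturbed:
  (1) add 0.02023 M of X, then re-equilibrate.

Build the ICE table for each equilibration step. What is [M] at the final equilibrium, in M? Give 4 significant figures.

[M]_eq = 2.711 M

Q₀ = 4.0606e+05 vs Keq = 1.7620e-04 ⇒ Q>K, reverse
Step 1:
                    G           M           X
  Initial      0.6228     0.01686       4.158
  Change        1.341       2.681      -4.022
  Equil         1.963       2.698      0.1361
  solve Keq expr → x = -1.341; check Q = 1.7620e-04
Then add 0.02023 M of X.
Step 2:
                    G           M           X
  Initial       1.963       2.698      0.1563
  Change     0.006546     0.01309    -0.01964
  Equil          1.97       2.711      0.1366
  solve Keq expr → x = -0.006546; check Q = 1.7620e-04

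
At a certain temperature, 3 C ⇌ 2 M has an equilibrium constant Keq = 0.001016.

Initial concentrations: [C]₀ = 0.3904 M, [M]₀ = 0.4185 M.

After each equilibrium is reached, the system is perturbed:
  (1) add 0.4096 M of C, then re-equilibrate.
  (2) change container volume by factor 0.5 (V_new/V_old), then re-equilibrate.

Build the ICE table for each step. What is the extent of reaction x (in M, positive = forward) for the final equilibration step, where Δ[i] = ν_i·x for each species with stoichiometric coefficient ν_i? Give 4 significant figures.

x = 0.01859 M

Q₀ = 2.943 vs Keq = 0.001016 ⇒ Q>K, reverse
Step 1:
                    C           M
  Initial      0.3904      0.4185
  Change       0.5819     -0.3879
  Equil        0.9723     0.03056
  solve Keq expr → x = -0.194; check Q = 0.001016
Then add 0.4096 M of C.
Step 2:
                    C           M
  Initial       1.382     0.03056
  Change     -0.02937     0.01958
  Equil         1.353     0.05014
  solve Keq expr → x = 0.009789; check Q = 0.001016
Then change container volume by factor 0.5 (V_new/V_old).
Step 3:
                    C           M
  Initial       2.705      0.1003
  Change     -0.05576     0.03717
  Equil         2.649      0.1375
  solve Keq expr → x = 0.01859; check Q = 0.001016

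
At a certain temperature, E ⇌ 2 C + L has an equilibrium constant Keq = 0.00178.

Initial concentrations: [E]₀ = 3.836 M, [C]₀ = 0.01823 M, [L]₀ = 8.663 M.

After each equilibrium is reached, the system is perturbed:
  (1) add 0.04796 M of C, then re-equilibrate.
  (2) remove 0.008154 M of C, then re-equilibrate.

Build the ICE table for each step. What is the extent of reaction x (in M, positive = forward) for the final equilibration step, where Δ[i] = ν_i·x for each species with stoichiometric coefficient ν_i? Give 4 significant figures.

Q₀ = 7.5052e-04 vs Keq = 0.00178 ⇒ Q<K, forward
Step 1:
                  E         C         L
  Initial     3.836   0.01823     8.663
  Change  -0.004909  0.009819  0.004909
  Equil       3.831   0.02805     8.668
  solve Keq expr → x = 0.004909; check Q = 0.00178
Then add 0.04796 M of C.
Step 2:
                  E         C         L
  Initial     3.831   0.07601     8.668
  Change    0.02392  -0.04783  -0.02392
  Equil       3.855   0.02818     8.644
  solve Keq expr → x = -0.02392; check Q = 0.00178
Then remove 0.008154 M of C.
Step 3:
                  E         C         L
  Initial     3.855   0.02002     8.644
  Change  -0.004066  0.008133  0.004066
  Equil       3.851   0.02815     8.648
  solve Keq expr → x = 0.004066; check Q = 0.00178

x = 0.004066 M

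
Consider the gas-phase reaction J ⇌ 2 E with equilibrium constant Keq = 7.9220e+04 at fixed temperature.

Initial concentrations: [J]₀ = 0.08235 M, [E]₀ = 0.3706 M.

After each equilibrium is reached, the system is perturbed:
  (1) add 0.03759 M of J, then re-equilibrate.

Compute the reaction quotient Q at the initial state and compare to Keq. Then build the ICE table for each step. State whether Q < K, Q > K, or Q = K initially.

Q₀ = 1.668; Q < K (proceeds forward)

Q₀ = 1.668 vs Keq = 7.9220e+04 ⇒ Q<K, forward
Step 1:
                  J         E
  I         0.08235    0.3706
  C        -0.08235    0.1647
  E       3.6170e-06    0.5353
  solve Keq expr → x = 0.08235; check Q = 7.9220e+04
Then add 0.03759 M of J.
Step 2:
                  J         E
  I         0.03759    0.5353
  C        -0.03759   0.07518
  E       4.7043e-06    0.6105
  solve Keq expr → x = 0.03759; check Q = 7.9220e+04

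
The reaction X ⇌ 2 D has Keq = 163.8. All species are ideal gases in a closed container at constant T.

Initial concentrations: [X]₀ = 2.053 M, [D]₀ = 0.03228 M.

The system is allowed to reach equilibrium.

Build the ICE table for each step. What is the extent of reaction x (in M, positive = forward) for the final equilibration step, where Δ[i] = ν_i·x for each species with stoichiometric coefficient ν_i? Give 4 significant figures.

Q₀ = 5.0755e-04 vs Keq = 163.8 ⇒ Q<K, forward
Step 1:
                   X          D
  Initial      2.053    0.03228
  Change      -1.958      3.916
  Equil      0.09516      3.948
  solve Keq expr → x = 1.958; check Q = 163.8

x = 1.958 M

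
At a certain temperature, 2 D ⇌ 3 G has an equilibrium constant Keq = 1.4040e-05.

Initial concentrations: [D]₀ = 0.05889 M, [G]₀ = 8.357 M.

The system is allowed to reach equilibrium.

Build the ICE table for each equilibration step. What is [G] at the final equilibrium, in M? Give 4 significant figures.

Q₀ = 1.6829e+05 vs Keq = 1.4040e-05 ⇒ Q>K, reverse
Step 1:
                   D          G
  Initial    0.05889      8.357
  Change       5.521     -8.281
  Equil         5.58    0.07589
  solve Keq expr → x = -2.76; check Q = 1.4040e-05

[G]_eq = 0.07589 M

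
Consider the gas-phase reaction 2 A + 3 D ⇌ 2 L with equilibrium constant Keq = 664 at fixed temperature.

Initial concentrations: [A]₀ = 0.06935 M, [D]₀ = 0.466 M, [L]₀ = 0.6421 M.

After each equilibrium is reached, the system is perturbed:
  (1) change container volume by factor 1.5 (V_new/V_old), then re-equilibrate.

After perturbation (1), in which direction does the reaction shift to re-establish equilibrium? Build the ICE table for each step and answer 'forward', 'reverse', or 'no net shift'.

Q₀ = 847.1 vs Keq = 664 ⇒ Q>K, reverse
Step 1:
                  A         D         L
  I         0.06935     0.466    0.6421
  C        0.006037  0.009056 -0.006037
  E         0.07539    0.4751    0.6361
  solve Keq expr → x = -0.003019; check Q = 664
Then change container volume by factor 1.5 (V_new/V_old).
Step 2:
                  A         D         L
  I         0.05026    0.3167     0.424
  C         0.02391   0.03587  -0.02391
  E         0.07417    0.3526    0.4001
  solve Keq expr → x = -0.01196; check Q = 664

Direction: reverse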